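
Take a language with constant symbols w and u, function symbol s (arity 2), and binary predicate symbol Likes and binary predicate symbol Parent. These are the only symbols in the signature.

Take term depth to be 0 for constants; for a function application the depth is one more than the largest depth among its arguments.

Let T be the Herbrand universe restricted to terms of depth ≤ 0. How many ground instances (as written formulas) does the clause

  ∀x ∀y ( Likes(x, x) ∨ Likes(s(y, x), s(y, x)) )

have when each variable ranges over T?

4

Ground terms of depth ≤ 0:
  If N_k denotes the number of depth-≤k ground terms, the 2 constants give N_0 = 2, and each function symbol of arity r contributes N_{k-1}^r new terms at level k: N_k = 2 + N_{k-1}^2.
  N_0 = 2
So there are 2 ground terms available for substitution.
The body mentions every one of the 2 quantified variables; since ground terms form a free algebra, no two substitutions collapse to the same formula.
Number of ground instances = 2^2 = 4.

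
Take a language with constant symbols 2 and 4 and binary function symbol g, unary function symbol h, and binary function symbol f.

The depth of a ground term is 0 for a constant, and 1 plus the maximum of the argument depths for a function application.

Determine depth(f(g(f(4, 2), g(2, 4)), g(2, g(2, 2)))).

depth(f(4, 2)) = 1 + max(0, 0) = 1
depth(g(2, 4)) = 1 + max(0, 0) = 1
depth(g(f(4, 2), g(2, 4))) = 1 + max(1, 1) = 2
depth(g(2, 2)) = 1 + max(0, 0) = 1
depth(g(2, g(2, 2))) = 1 + max(0, 1) = 2
depth(f(g(f(4, 2), g(2, 4)), g(2, g(2, 2)))) = 1 + max(2, 2) = 3

3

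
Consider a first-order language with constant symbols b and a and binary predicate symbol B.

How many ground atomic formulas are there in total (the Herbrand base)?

4

With no function symbols, the Herbrand universe is just the 2 constants.
Ground atoms per predicate: B: 2^2 = 4.
Herbrand base size = 4 = 4.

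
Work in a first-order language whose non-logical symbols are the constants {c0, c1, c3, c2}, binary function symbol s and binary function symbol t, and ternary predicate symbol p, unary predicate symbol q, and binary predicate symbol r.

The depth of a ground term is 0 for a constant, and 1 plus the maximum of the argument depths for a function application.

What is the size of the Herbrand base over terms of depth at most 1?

First count ground terms of depth ≤ 1.
Let N_k count ground terms of depth at most k. Each non-constant term of depth ≤ k is some function symbol applied to depth-≤(k−1) arguments, giving N_k = 4 + N_{k-1}^2 + N_{k-1}^2.
N_0 = 4
N_1 = 4 + 4^2 + 4^2 = 36
So |H| = 36.
Ground atoms are formed by filling each argument slot of a predicate with a term from H, so an r-ary predicate gives |H|^r atoms:
  p: 36^3 = 46656;  q: 36;  r: 36^2 = 1296
Total ground atoms: 46656 + 36 + 1296 = 47988.

47988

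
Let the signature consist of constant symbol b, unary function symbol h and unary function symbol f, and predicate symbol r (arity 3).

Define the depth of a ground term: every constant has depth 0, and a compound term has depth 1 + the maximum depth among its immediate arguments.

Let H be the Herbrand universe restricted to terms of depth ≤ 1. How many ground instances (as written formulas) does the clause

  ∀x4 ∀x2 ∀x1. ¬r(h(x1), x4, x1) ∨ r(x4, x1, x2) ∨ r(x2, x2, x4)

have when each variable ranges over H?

Ground terms of depth ≤ 1:
  Write N_k for the number of ground terms of depth ≤ k. A term of depth ≤ k is either a constant or a function symbol applied to arguments of depth ≤ k−1, so N_k = 1 + N_{k-1} + N_{k-1}.
  N_0 = 1
  N_1 = 1 + 1 + 1 = 3
  Explicitly: b, h(b), f(b).
So there are 3 ground terms available for substitution.
Each of x4, x2, x1 ranges independently over the available ground terms, and distinct assignments produce distinct instances.
Number of ground instances = 3^3 = 27.

27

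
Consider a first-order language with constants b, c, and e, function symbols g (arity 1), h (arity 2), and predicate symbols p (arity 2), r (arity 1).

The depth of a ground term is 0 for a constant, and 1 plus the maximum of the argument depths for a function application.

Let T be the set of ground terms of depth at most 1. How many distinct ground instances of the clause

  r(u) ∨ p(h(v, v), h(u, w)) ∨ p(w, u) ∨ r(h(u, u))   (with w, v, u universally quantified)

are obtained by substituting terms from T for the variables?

Ground terms of depth ≤ 1:
  Write N_k for the number of ground terms of depth ≤ k. A term of depth ≤ k is either a constant or a function symbol applied to arguments of depth ≤ k−1, so N_k = 3 + N_{k-1} + N_{k-1}^2.
  N_0 = 3
  N_1 = 3 + 3 + 3^2 = 15
So there are 15 ground terms available for substitution.
There are 3 variables to instantiate (w, v, u), each occurring in at least one literal, so different choices give different ground instances.
Number of ground instances = 15^3 = 3375.

3375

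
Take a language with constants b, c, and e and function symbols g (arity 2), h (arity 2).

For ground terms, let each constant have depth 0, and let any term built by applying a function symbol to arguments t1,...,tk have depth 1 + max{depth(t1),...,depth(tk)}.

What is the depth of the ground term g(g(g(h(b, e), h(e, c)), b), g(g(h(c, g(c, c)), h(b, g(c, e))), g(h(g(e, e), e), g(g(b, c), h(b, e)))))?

5

depth(h(b, e)) = 1 + max(0, 0) = 1
depth(h(e, c)) = 1 + max(0, 0) = 1
depth(g(h(b, e), h(e, c))) = 1 + max(1, 1) = 2
depth(g(g(h(b, e), h(e, c)), b)) = 1 + max(2, 0) = 3
depth(g(c, c)) = 1 + max(0, 0) = 1
depth(h(c, g(c, c))) = 1 + max(0, 1) = 2
depth(g(c, e)) = 1 + max(0, 0) = 1
depth(h(b, g(c, e))) = 1 + max(0, 1) = 2
depth(g(h(c, g(c, c)), h(b, g(c, e)))) = 1 + max(2, 2) = 3
depth(g(e, e)) = 1 + max(0, 0) = 1
depth(h(g(e, e), e)) = 1 + max(1, 0) = 2
depth(g(b, c)) = 1 + max(0, 0) = 1
depth(g(g(b, c), h(b, e))) = 1 + max(1, 1) = 2
depth(g(h(g(e, e), e), g(g(b, c), h(b, e)))) = 1 + max(2, 2) = 3
depth(g(g(h(c, g(c, c)), h(b, g(c, e))), g(h(g(e, e), e), g(g(b, c), h(b, e))))) = 1 + max(3, 3) = 4
depth(g(g(g(h(b, e), h(e, c)), b), g(g(h(c, g(c, c)), h(b, g(c, e))), g(h(g(e, e), e), g(g(b, c), h(b, e)))))) = 1 + max(3, 4) = 5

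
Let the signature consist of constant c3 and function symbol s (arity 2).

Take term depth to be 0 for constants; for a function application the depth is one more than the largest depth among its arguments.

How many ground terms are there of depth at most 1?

2

Count level by level. With function symbols s/2, the terms of depth ≤ k are the 1 constant together with each function applied to depth-≤(k−1) tuples, so N_k = 1 + N_{k-1}^2.
N_0 = 1
N_1 = 1 + 1^2 = 2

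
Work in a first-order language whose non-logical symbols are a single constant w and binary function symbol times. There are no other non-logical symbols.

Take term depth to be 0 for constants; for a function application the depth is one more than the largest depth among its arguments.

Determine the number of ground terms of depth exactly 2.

3

Write N_k for the number of ground terms of depth ≤ k. A term of depth ≤ k is either a constant or a function symbol applied to arguments of depth ≤ k−1, so N_k = 1 + N_{k-1}^2.
N_0 = 1
N_1 = 1 + 1^2 = 2
N_2 = 1 + 2^2 = 5
Terms of depth exactly 2: N_2 − N_1 = 5 − 2 = 3.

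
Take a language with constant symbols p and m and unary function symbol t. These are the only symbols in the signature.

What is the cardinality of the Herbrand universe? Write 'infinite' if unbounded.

infinite

The signature has at least one function symbol (t, arity 1) and at least one constant (p).
Iterating t gives infinitely many distinct ground terms: p, t(p), t(t(p)), ...
So the Herbrand universe is infinite.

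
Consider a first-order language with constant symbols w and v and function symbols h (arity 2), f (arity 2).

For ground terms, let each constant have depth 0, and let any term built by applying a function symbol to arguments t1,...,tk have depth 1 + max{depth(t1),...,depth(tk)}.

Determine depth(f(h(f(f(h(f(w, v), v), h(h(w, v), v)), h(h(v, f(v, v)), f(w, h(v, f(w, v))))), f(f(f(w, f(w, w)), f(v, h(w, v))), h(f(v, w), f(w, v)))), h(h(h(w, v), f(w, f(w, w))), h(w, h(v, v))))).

depth(f(w, v)) = 1 + max(0, 0) = 1
depth(h(f(w, v), v)) = 1 + max(1, 0) = 2
depth(h(w, v)) = 1 + max(0, 0) = 1
depth(h(h(w, v), v)) = 1 + max(1, 0) = 2
depth(f(h(f(w, v), v), h(h(w, v), v))) = 1 + max(2, 2) = 3
depth(f(v, v)) = 1 + max(0, 0) = 1
depth(h(v, f(v, v))) = 1 + max(0, 1) = 2
depth(h(v, f(w, v))) = 1 + max(0, 1) = 2
depth(f(w, h(v, f(w, v)))) = 1 + max(0, 2) = 3
depth(h(h(v, f(v, v)), f(w, h(v, f(w, v))))) = 1 + max(2, 3) = 4
depth(f(f(h(f(w, v), v), h(h(w, v), v)), h(h(v, f(v, v)), f(w, h(v, f(w, v)))))) = 1 + max(3, 4) = 5
depth(f(w, w)) = 1 + max(0, 0) = 1
depth(f(w, f(w, w))) = 1 + max(0, 1) = 2
depth(f(v, h(w, v))) = 1 + max(0, 1) = 2
depth(f(f(w, f(w, w)), f(v, h(w, v)))) = 1 + max(2, 2) = 3
depth(f(v, w)) = 1 + max(0, 0) = 1
depth(h(f(v, w), f(w, v))) = 1 + max(1, 1) = 2
depth(f(f(f(w, f(w, w)), f(v, h(w, v))), h(f(v, w), f(w, v)))) = 1 + max(3, 2) = 4
depth(h(f(f(h(f(w, v), v), h(h(w, v), v)), h(h(v, f(v, v)), f(w, h(v, f(w, v))))), f(f(f(w, f(w, w)), f(v, h(w, v))), h(f(v, w), f(w, v))))) = 1 + max(5, 4) = 6
depth(h(h(w, v), f(w, f(w, w)))) = 1 + max(1, 2) = 3
depth(h(v, v)) = 1 + max(0, 0) = 1
depth(h(w, h(v, v))) = 1 + max(0, 1) = 2
depth(h(h(h(w, v), f(w, f(w, w))), h(w, h(v, v)))) = 1 + max(3, 2) = 4
depth(f(h(f(f(h(f(w, v), v), h(h(w, v), v)), h(h(v, f(v, v)), f(w, h(v, f(w, v))))), f(f(f(w, f(w, w)), f(v, h(w, v))), h(f(v, w), f(w, v)))), h(h(h(w, v), f(w, f(w, w))), h(w, h(v, v))))) = 1 + max(6, 4) = 7

7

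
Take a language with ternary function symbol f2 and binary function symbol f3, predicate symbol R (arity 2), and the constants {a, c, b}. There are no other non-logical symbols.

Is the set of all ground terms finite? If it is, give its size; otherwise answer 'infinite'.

infinite

The signature has at least one function symbol (f2, arity 3) and at least one constant (a).
Iterating f2 gives infinitely many distinct ground terms: a, f2(a, a, a), f2(f2(a, a, a), f2(a, a, a), f2(a, a, a)), ...
So the Herbrand universe is infinite.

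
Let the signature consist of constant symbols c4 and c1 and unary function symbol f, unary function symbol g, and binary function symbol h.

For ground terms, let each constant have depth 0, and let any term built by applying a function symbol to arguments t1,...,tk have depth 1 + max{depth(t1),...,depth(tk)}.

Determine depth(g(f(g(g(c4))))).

4

depth(g(c4)) = 1 + depth(c4) = 1 + 0 = 1
depth(g(g(c4))) = 1 + depth(g(c4)) = 1 + 1 = 2
depth(f(g(g(c4)))) = 1 + depth(g(g(c4))) = 1 + 2 = 3
depth(g(f(g(g(c4))))) = 1 + depth(f(g(g(c4)))) = 1 + 3 = 4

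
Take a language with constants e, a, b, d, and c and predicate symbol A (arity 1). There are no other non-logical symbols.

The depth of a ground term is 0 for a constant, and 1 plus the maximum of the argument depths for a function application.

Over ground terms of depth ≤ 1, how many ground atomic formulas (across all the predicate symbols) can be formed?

First count ground terms of depth ≤ 1.
With no function symbols every ground term is a constant, so there are exactly 5 ground terms at every depth bound.
N_0 = 5
N_1 = 5
Explicitly: e, a, b, d, c.
So |H| = 5.
A ground atom is a predicate applied to a tuple of terms from H, so the count is the sum over predicates of |H|^arity:
  A: 5
Total ground atoms: 5.

5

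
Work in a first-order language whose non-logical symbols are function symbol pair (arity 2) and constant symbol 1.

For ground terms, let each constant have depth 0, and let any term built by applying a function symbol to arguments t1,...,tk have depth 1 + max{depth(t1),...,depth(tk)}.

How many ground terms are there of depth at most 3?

If N_k denotes the number of depth-≤k ground terms, the 1 constant gives N_0 = 1, and each function symbol of arity r contributes N_{k-1}^r new terms at level k: N_k = 1 + N_{k-1}^2.
N_0 = 1
N_1 = 1 + 1^2 = 2
N_2 = 1 + 2^2 = 5
N_3 = 1 + 5^2 = 26

26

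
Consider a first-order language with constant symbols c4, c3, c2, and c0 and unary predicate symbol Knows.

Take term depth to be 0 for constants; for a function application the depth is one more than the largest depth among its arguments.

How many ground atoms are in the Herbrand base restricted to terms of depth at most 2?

First count ground terms of depth ≤ 2.
With no function symbols every ground term is a constant, so there are exactly 4 ground terms at every depth bound.
N_0 = 4
N_1 = 4
N_2 = 4
So |H| = 4.
Ground atoms are formed by filling each argument slot of a predicate with a term from H, so an r-ary predicate gives |H|^r atoms:
  Knows: 4
Total ground atoms: 4.

4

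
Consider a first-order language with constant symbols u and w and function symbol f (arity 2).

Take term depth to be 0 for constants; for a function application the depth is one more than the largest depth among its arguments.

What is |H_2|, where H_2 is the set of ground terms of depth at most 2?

If N_k denotes the number of depth-≤k ground terms, the 2 constants give N_0 = 2, and each function symbol of arity r contributes N_{k-1}^r new terms at level k: N_k = 2 + N_{k-1}^2.
N_0 = 2
N_1 = 2 + 2^2 = 6
N_2 = 2 + 6^2 = 38

38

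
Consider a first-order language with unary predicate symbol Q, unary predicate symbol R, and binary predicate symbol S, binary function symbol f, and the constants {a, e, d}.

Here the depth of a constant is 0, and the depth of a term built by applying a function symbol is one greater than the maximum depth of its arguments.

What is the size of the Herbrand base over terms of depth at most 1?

168

First count ground terms of depth ≤ 1.
Let N_k count ground terms of depth at most k. Each non-constant term of depth ≤ k is some function symbol applied to depth-≤(k−1) arguments, giving N_k = 3 + N_{k-1}^2.
N_0 = 3
N_1 = 3 + 3^2 = 12
So |H| = 12.
For each predicate symbol, the number of ground atoms is |H| raised to its arity; summing:
  Q: 12;  R: 12;  S: 12^2 = 144
Total ground atoms: 12 + 12 + 144 = 168.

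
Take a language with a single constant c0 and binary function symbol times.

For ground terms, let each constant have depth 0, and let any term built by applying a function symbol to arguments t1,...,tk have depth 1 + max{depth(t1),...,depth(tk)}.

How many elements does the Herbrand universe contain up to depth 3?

26

Let N_k count ground terms of depth at most k. Each non-constant term of depth ≤ k is some function symbol applied to depth-≤(k−1) arguments, giving N_k = 1 + N_{k-1}^2.
N_0 = 1
N_1 = 1 + 1^2 = 2
N_2 = 1 + 2^2 = 5
N_3 = 1 + 5^2 = 26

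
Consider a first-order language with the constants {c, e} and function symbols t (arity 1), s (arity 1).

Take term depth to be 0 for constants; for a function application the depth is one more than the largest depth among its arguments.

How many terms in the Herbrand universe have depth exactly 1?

Count level by level. With function symbols t/1, s/1, the terms of depth ≤ k are the 2 constants together with each function applied to depth-≤(k−1) tuples, so N_k = 2 + N_{k-1} + N_{k-1}.
N_0 = 2
N_1 = 2 + 2 + 2 = 6
Terms of depth exactly 1: N_1 − N_0 = 6 − 2 = 4.

4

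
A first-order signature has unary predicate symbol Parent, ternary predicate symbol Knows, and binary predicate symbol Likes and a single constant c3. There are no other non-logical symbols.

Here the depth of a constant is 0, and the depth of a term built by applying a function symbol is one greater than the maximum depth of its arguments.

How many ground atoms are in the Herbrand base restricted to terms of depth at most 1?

3

First count ground terms of depth ≤ 1.
With no function symbols every ground term is a constant, so there is exactly 1 ground term at every depth bound.
N_0 = 1
N_1 = 1
Explicitly: c3.
So |H| = 1.
A ground atom is a predicate applied to a tuple of terms from H, so the count is the sum over predicates of |H|^arity:
  Parent: 1;  Knows: 1^3 = 1;  Likes: 1^2 = 1
Total ground atoms: 1 + 1 + 1 = 3.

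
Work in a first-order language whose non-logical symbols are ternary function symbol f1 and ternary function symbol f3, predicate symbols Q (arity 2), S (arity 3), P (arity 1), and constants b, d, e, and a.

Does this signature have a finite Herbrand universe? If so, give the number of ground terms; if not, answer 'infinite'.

The signature has at least one function symbol (f1, arity 3) and at least one constant (b).
Iterating f1 gives infinitely many distinct ground terms: b, f1(b, b, b), f1(f1(b, b, b), f1(b, b, b), f1(b, b, b)), ...
So the Herbrand universe is infinite.

infinite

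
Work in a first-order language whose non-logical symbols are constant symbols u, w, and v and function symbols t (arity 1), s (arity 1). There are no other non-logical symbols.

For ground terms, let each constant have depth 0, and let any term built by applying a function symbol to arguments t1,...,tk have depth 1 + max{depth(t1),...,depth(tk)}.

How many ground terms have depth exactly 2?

Count level by level. With function symbols t/1, s/1, the terms of depth ≤ k are the 3 constants together with each function applied to depth-≤(k−1) tuples, so N_k = 3 + N_{k-1} + N_{k-1}.
N_0 = 3
N_1 = 3 + 3 + 3 = 9
N_2 = 3 + 9 + 9 = 21
Terms of depth exactly 2: N_2 − N_1 = 21 − 9 = 12.

12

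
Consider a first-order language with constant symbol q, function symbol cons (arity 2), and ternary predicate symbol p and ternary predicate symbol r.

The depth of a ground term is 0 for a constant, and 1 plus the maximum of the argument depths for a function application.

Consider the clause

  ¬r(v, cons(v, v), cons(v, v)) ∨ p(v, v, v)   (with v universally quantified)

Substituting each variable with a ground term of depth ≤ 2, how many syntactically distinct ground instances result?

Ground terms of depth ≤ 2:
  Let N_k count ground terms of depth at most k. Each non-constant term of depth ≤ k is some function symbol applied to depth-≤(k−1) arguments, giving N_k = 1 + N_{k-1}^2.
  N_0 = 1
  N_1 = 1 + 1^2 = 2
  N_2 = 1 + 2^2 = 5
  Explicitly: q, cons(q, q), cons(q, cons(q, q)), cons(cons(q, q), q), cons(cons(q, q), cons(q, q)).
So there are 5 ground terms available for substitution.
The clause has 1 distinct variable (v), which appears in the body. In the free term algebra distinct substitutions yield syntactically distinct ground instances.
Number of ground instances = 5.

5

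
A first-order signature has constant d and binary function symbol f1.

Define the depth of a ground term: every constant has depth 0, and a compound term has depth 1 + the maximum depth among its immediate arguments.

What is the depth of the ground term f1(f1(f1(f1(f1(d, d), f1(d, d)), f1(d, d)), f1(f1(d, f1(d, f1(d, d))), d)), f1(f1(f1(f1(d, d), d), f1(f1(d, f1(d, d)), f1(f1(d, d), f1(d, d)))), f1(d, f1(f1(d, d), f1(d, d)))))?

6

depth(f1(d, d)) = 1 + max(0, 0) = 1
depth(f1(f1(d, d), f1(d, d))) = 1 + max(1, 1) = 2
depth(f1(f1(f1(d, d), f1(d, d)), f1(d, d))) = 1 + max(2, 1) = 3
depth(f1(d, f1(d, d))) = 1 + max(0, 1) = 2
depth(f1(d, f1(d, f1(d, d)))) = 1 + max(0, 2) = 3
depth(f1(f1(d, f1(d, f1(d, d))), d)) = 1 + max(3, 0) = 4
depth(f1(f1(f1(f1(d, d), f1(d, d)), f1(d, d)), f1(f1(d, f1(d, f1(d, d))), d))) = 1 + max(3, 4) = 5
depth(f1(f1(d, d), d)) = 1 + max(1, 0) = 2
depth(f1(f1(d, f1(d, d)), f1(f1(d, d), f1(d, d)))) = 1 + max(2, 2) = 3
depth(f1(f1(f1(d, d), d), f1(f1(d, f1(d, d)), f1(f1(d, d), f1(d, d))))) = 1 + max(2, 3) = 4
depth(f1(d, f1(f1(d, d), f1(d, d)))) = 1 + max(0, 2) = 3
depth(f1(f1(f1(f1(d, d), d), f1(f1(d, f1(d, d)), f1(f1(d, d), f1(d, d)))), f1(d, f1(f1(d, d), f1(d, d))))) = 1 + max(4, 3) = 5
depth(f1(f1(f1(f1(f1(d, d), f1(d, d)), f1(d, d)), f1(f1(d, f1(d, f1(d, d))), d)), f1(f1(f1(f1(d, d), d), f1(f1(d, f1(d, d)), f1(f1(d, d), f1(d, d)))), f1(d, f1(f1(d, d), f1(d, d)))))) = 1 + max(5, 5) = 6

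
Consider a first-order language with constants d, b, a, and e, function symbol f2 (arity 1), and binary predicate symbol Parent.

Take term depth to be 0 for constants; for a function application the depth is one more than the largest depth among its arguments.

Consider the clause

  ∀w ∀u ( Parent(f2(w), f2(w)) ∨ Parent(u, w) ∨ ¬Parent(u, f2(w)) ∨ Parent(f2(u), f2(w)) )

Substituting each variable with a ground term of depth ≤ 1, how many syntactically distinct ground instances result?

Ground terms of depth ≤ 1:
  Count level by level. With function symbols f2/1, the terms of depth ≤ k are the 4 constants together with each function applied to depth-≤(k−1) tuples, so N_k = 4 + N_{k-1}.
  N_0 = 4
  N_1 = 4 + 4 = 8
So there are 8 ground terms available for substitution.
The body mentions every one of the 2 quantified variables; since ground terms form a free algebra, no two substitutions collapse to the same formula.
Number of ground instances = 8^2 = 64.

64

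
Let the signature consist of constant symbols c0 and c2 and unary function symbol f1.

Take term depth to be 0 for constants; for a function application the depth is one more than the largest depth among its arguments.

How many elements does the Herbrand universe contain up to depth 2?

If N_k denotes the number of depth-≤k ground terms, the 2 constants give N_0 = 2, and each function symbol of arity r contributes N_{k-1}^r new terms at level k: N_k = 2 + N_{k-1}.
N_0 = 2
N_1 = 2 + 2 = 4
N_2 = 2 + 4 = 6

6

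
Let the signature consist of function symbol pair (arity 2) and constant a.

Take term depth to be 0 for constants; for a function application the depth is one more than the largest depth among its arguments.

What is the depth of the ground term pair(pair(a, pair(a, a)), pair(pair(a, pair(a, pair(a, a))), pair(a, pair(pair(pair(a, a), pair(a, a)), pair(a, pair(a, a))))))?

depth(pair(a, a)) = 1 + max(0, 0) = 1
depth(pair(a, pair(a, a))) = 1 + max(0, 1) = 2
depth(pair(a, pair(a, pair(a, a)))) = 1 + max(0, 2) = 3
depth(pair(pair(a, a), pair(a, a))) = 1 + max(1, 1) = 2
depth(pair(pair(pair(a, a), pair(a, a)), pair(a, pair(a, a)))) = 1 + max(2, 2) = 3
depth(pair(a, pair(pair(pair(a, a), pair(a, a)), pair(a, pair(a, a))))) = 1 + max(0, 3) = 4
depth(pair(pair(a, pair(a, pair(a, a))), pair(a, pair(pair(pair(a, a), pair(a, a)), pair(a, pair(a, a)))))) = 1 + max(3, 4) = 5
depth(pair(pair(a, pair(a, a)), pair(pair(a, pair(a, pair(a, a))), pair(a, pair(pair(pair(a, a), pair(a, a)), pair(a, pair(a, a))))))) = 1 + max(2, 5) = 6

6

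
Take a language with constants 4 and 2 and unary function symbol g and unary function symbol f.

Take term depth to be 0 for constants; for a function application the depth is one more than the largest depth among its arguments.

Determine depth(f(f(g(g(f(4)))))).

depth(f(4)) = 1 + depth(4) = 1 + 0 = 1
depth(g(f(4))) = 1 + depth(f(4)) = 1 + 1 = 2
depth(g(g(f(4)))) = 1 + depth(g(f(4))) = 1 + 2 = 3
depth(f(g(g(f(4))))) = 1 + depth(g(g(f(4)))) = 1 + 3 = 4
depth(f(f(g(g(f(4)))))) = 1 + depth(f(g(g(f(4))))) = 1 + 4 = 5

5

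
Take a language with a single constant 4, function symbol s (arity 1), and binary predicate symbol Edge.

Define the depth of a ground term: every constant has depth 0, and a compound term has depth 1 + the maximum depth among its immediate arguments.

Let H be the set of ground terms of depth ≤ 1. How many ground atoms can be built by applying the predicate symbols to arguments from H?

4

First count ground terms of depth ≤ 1.
Let N_k = |{terms of depth ≤ k}|. Then N_0 = 1 and N_k = 1 + N_{k-1} for k ≥ 1 (one summand per function symbol, arity giving the exponent).
N_0 = 1
N_1 = 1 + 1 = 2
So |H| = 2.
For each predicate symbol, the number of ground atoms is |H| raised to its arity; summing:
  Edge: 2^2 = 4
Total ground atoms: 4.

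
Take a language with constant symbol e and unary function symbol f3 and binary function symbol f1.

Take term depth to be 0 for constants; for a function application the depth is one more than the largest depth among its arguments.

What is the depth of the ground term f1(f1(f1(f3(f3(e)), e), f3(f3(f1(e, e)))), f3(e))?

depth(f3(e)) = 1 + depth(e) = 1 + 0 = 1
depth(f3(f3(e))) = 1 + depth(f3(e)) = 1 + 1 = 2
depth(f1(f3(f3(e)), e)) = 1 + max(2, 0) = 3
depth(f1(e, e)) = 1 + max(0, 0) = 1
depth(f3(f1(e, e))) = 1 + depth(f1(e, e)) = 1 + 1 = 2
depth(f3(f3(f1(e, e)))) = 1 + depth(f3(f1(e, e))) = 1 + 2 = 3
depth(f1(f1(f3(f3(e)), e), f3(f3(f1(e, e))))) = 1 + max(3, 3) = 4
depth(f1(f1(f1(f3(f3(e)), e), f3(f3(f1(e, e)))), f3(e))) = 1 + max(4, 1) = 5

5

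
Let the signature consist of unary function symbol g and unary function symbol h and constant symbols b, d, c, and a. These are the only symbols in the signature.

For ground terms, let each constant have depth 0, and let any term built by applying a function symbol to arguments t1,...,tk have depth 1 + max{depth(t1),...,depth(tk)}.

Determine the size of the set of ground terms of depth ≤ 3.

Count level by level. With function symbols g/1, h/1, the terms of depth ≤ k are the 4 constants together with each function applied to depth-≤(k−1) tuples, so N_k = 4 + N_{k-1} + N_{k-1}.
N_0 = 4
N_1 = 4 + 4 + 4 = 12
N_2 = 4 + 12 + 12 = 28
N_3 = 4 + 28 + 28 = 60

60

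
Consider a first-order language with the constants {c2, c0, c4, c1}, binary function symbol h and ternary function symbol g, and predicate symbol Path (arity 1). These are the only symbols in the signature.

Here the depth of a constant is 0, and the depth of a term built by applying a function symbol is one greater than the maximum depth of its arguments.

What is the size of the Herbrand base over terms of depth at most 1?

First count ground terms of depth ≤ 1.
Let N_k count ground terms of depth at most k. Each non-constant term of depth ≤ k is some function symbol applied to depth-≤(k−1) arguments, giving N_k = 4 + N_{k-1}^2 + N_{k-1}^3.
N_0 = 4
N_1 = 4 + 4^2 + 4^3 = 84
So |H| = 84.
A ground atom is a predicate applied to a tuple of terms from H, so the count is the sum over predicates of |H|^arity:
  Path: 84
Total ground atoms: 84.

84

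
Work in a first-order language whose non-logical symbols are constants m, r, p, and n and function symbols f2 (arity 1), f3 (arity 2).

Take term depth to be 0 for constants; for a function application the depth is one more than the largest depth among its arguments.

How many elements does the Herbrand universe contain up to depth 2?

Let N_k count ground terms of depth at most k. Each non-constant term of depth ≤ k is some function symbol applied to depth-≤(k−1) arguments, giving N_k = 4 + N_{k-1} + N_{k-1}^2.
N_0 = 4
N_1 = 4 + 4 + 4^2 = 24
N_2 = 4 + 24 + 24^2 = 604

604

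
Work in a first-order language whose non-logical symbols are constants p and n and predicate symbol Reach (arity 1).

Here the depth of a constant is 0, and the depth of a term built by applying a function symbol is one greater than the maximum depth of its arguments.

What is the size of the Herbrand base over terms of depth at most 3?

First count ground terms of depth ≤ 3.
With no function symbols every ground term is a constant, so there are exactly 2 ground terms at every depth bound.
N_0 = 2
N_1 = 2
N_2 = 2
N_3 = 2
Explicitly: p, n.
So |H| = 2.
Each predicate of arity r yields |H|^r ground atoms (one per choice of an r-tuple from H):
  Reach: 2
Total ground atoms: 2.

2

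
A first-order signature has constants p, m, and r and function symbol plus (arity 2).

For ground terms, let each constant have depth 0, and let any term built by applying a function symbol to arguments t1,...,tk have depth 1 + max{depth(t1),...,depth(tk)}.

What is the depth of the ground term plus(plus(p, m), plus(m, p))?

2

depth(plus(p, m)) = 1 + max(0, 0) = 1
depth(plus(m, p)) = 1 + max(0, 0) = 1
depth(plus(plus(p, m), plus(m, p))) = 1 + max(1, 1) = 2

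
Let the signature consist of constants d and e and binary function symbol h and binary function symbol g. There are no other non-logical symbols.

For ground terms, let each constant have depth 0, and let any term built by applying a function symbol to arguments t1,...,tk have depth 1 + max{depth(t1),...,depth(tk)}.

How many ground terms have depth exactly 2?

Let N_k count ground terms of depth at most k. Each non-constant term of depth ≤ k is some function symbol applied to depth-≤(k−1) arguments, giving N_k = 2 + N_{k-1}^2 + N_{k-1}^2.
N_0 = 2
N_1 = 2 + 2^2 + 2^2 = 10
N_2 = 2 + 10^2 + 10^2 = 202
Terms of depth exactly 2: N_2 − N_1 = 202 − 10 = 192.

192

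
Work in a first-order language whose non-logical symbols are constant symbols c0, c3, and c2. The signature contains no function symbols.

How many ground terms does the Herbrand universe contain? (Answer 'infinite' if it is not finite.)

3

There are no function symbols, so every ground term is one of the 3 constants.
The Herbrand universe is {c0, c3, c2}, which is finite with 3 elements.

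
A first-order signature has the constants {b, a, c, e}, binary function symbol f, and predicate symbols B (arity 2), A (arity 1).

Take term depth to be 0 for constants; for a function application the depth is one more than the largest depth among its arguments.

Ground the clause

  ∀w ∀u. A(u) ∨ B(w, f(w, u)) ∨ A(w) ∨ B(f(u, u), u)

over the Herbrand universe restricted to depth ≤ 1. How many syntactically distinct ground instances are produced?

400

Ground terms of depth ≤ 1:
  Write N_k for the number of ground terms of depth ≤ k. A term of depth ≤ k is either a constant or a function symbol applied to arguments of depth ≤ k−1, so N_k = 4 + N_{k-1}^2.
  N_0 = 4
  N_1 = 4 + 4^2 = 20
So there are 20 ground terms available for substitution.
The clause has 2 distinct variables (w, u), each appearing in the body. In the free term algebra distinct substitutions yield syntactically distinct ground instances.
Number of ground instances = 20^2 = 400.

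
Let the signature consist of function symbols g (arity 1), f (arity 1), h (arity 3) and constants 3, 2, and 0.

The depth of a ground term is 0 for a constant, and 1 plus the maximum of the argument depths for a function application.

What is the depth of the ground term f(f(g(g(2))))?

depth(g(2)) = 1 + depth(2) = 1 + 0 = 1
depth(g(g(2))) = 1 + depth(g(2)) = 1 + 1 = 2
depth(f(g(g(2)))) = 1 + depth(g(g(2))) = 1 + 2 = 3
depth(f(f(g(g(2))))) = 1 + depth(f(g(g(2)))) = 1 + 3 = 4

4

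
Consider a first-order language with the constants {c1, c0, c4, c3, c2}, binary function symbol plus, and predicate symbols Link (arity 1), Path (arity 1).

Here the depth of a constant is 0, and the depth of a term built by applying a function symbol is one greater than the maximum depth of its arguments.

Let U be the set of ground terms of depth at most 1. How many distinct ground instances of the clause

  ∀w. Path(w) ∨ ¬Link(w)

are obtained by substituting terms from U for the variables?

30

Ground terms of depth ≤ 1:
  If N_k denotes the number of depth-≤k ground terms, the 5 constants give N_0 = 5, and each function symbol of arity r contributes N_{k-1}^r new terms at level k: N_k = 5 + N_{k-1}^2.
  N_0 = 5
  N_1 = 5 + 5^2 = 30
So there are 30 ground terms available for substitution.
The clause has 1 distinct variable (w), which appears in the body. In the free term algebra distinct substitutions yield syntactically distinct ground instances.
Number of ground instances = 30.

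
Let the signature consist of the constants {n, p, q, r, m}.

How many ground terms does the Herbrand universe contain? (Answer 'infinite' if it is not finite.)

There are no function symbols, so every ground term is one of the 5 constants.
The Herbrand universe is {n, p, q, r, m}, which is finite with 5 elements.

5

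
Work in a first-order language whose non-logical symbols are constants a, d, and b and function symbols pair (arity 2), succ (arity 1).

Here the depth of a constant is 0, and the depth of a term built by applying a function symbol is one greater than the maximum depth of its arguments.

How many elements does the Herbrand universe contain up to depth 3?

Write N_k for the number of ground terms of depth ≤ k. A term of depth ≤ k is either a constant or a function symbol applied to arguments of depth ≤ k−1, so N_k = 3 + N_{k-1}^2 + N_{k-1}.
N_0 = 3
N_1 = 3 + 3^2 + 3 = 15
N_2 = 3 + 15^2 + 15 = 243
N_3 = 3 + 243^2 + 243 = 59295

59295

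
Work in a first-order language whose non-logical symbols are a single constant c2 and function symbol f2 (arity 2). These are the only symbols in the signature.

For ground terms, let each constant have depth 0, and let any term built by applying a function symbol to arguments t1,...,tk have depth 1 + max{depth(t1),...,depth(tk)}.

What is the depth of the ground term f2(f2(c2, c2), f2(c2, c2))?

depth(f2(c2, c2)) = 1 + max(0, 0) = 1
depth(f2(f2(c2, c2), f2(c2, c2))) = 1 + max(1, 1) = 2

2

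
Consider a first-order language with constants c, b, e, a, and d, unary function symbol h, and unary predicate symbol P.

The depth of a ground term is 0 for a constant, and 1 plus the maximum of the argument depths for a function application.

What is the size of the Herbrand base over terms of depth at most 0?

First count ground terms of depth ≤ 0.
Write N_k for the number of ground terms of depth ≤ k. A term of depth ≤ k is either a constant or a function symbol applied to arguments of depth ≤ k−1, so N_k = 5 + N_{k-1}.
N_0 = 5
Explicitly: c, b, e, a, d.
So |H| = 5.
Each predicate of arity r yields |H|^r ground atoms (one per choice of an r-tuple from H):
  P: 5
Total ground atoms: 5.

5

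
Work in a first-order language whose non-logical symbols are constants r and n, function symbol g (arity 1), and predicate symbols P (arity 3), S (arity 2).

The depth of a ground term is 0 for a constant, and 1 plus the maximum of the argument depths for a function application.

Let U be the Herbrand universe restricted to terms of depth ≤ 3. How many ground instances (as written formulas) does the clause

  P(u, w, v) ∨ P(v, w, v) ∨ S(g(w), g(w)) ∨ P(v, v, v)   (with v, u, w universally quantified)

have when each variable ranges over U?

512

Ground terms of depth ≤ 3:
  Let N_k = |{terms of depth ≤ k}|. Then N_0 = 2 and N_k = 2 + N_{k-1} for k ≥ 1 (one summand per function symbol, arity giving the exponent).
  N_0 = 2
  N_1 = 2 + 2 = 4
  N_2 = 2 + 4 = 6
  N_3 = 2 + 6 = 8
  Explicitly: r, n, g(r), g(n), g(g(r)), g(g(n)), g(g(g(r))), g(g(g(n))).
So there are 8 ground terms available for substitution.
The body mentions every one of the 3 quantified variables; since ground terms form a free algebra, no two substitutions collapse to the same formula.
Number of ground instances = 8^3 = 512.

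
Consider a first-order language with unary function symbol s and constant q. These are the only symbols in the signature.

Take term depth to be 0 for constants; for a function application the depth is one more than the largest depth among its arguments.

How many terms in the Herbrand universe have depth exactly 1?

Write N_k for the number of ground terms of depth ≤ k. A term of depth ≤ k is either a constant or a function symbol applied to arguments of depth ≤ k−1, so N_k = 1 + N_{k-1}.
N_0 = 1
N_1 = 1 + 1 = 2
Terms of depth exactly 1: N_1 − N_0 = 2 − 1 = 1.

1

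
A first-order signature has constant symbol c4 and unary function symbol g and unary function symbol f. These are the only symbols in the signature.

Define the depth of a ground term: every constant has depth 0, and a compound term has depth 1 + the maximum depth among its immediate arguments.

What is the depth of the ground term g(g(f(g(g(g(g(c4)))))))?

7

depth(g(c4)) = 1 + depth(c4) = 1 + 0 = 1
depth(g(g(c4))) = 1 + depth(g(c4)) = 1 + 1 = 2
depth(g(g(g(c4)))) = 1 + depth(g(g(c4))) = 1 + 2 = 3
depth(g(g(g(g(c4))))) = 1 + depth(g(g(g(c4)))) = 1 + 3 = 4
depth(f(g(g(g(g(c4)))))) = 1 + depth(g(g(g(g(c4))))) = 1 + 4 = 5
depth(g(f(g(g(g(g(c4))))))) = 1 + depth(f(g(g(g(g(c4)))))) = 1 + 5 = 6
depth(g(g(f(g(g(g(g(c4)))))))) = 1 + depth(g(f(g(g(g(g(c4))))))) = 1 + 6 = 7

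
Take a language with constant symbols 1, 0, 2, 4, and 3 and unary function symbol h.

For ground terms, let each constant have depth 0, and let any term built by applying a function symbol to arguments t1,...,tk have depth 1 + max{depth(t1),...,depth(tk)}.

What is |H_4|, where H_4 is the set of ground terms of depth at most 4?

25

Count level by level. With function symbols h/1, the terms of depth ≤ k are the 5 constants together with each function applied to depth-≤(k−1) tuples, so N_k = 5 + N_{k-1}.
N_0 = 5
N_1 = 5 + 5 = 10
N_2 = 5 + 10 = 15
N_3 = 5 + 15 = 20
N_4 = 5 + 20 = 25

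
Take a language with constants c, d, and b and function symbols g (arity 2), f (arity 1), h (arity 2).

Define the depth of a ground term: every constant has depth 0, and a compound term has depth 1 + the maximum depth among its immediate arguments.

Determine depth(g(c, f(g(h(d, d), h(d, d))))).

4

depth(h(d, d)) = 1 + max(0, 0) = 1
depth(g(h(d, d), h(d, d))) = 1 + max(1, 1) = 2
depth(f(g(h(d, d), h(d, d)))) = 1 + depth(g(h(d, d), h(d, d))) = 1 + 2 = 3
depth(g(c, f(g(h(d, d), h(d, d))))) = 1 + max(0, 3) = 4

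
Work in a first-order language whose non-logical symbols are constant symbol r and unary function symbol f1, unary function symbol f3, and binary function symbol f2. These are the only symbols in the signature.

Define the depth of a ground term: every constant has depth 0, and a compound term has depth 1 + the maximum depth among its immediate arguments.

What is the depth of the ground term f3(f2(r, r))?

2

depth(f2(r, r)) = 1 + max(0, 0) = 1
depth(f3(f2(r, r))) = 1 + depth(f2(r, r)) = 1 + 1 = 2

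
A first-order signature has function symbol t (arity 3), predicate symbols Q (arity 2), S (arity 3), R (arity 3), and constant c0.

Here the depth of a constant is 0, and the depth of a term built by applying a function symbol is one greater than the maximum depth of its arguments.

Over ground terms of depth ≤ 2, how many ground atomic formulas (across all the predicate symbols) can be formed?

First count ground terms of depth ≤ 2.
Let N_k count ground terms of depth at most k. Each non-constant term of depth ≤ k is some function symbol applied to depth-≤(k−1) arguments, giving N_k = 1 + N_{k-1}^3.
N_0 = 1
N_1 = 1 + 1^3 = 2
N_2 = 1 + 2^3 = 9
Explicitly: c0, t(c0, c0, c0), t(c0, c0, t(c0, c0, c0)), t(c0, t(c0, c0, c0), c0), t(c0, t(c0, c0, c0), t(c0, c0, c0)), t(t(c0, c0, c0), c0, c0), t(t(c0, c0, c0), c0, t(c0, c0, c0)), t(t(c0, c0, c0), t(c0, c0, c0), c0), t(t(c0, c0, c0), t(c0, c0, c0), t(c0, c0, c0)).
So |H| = 9.
Ground atoms are formed by filling each argument slot of a predicate with a term from H, so an r-ary predicate gives |H|^r atoms:
  Q: 9^2 = 81;  S: 9^3 = 729;  R: 9^3 = 729
Total ground atoms: 81 + 729 + 729 = 1539.

1539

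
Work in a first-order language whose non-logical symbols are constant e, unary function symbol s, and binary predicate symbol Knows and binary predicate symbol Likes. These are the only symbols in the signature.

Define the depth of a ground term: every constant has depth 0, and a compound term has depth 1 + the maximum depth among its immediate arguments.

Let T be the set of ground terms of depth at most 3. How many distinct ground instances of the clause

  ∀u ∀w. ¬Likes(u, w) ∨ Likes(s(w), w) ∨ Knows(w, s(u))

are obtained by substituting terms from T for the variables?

16

Ground terms of depth ≤ 3:
  Let N_k = |{terms of depth ≤ k}|. Then N_0 = 1 and N_k = 1 + N_{k-1} for k ≥ 1 (one summand per function symbol, arity giving the exponent).
  N_0 = 1
  N_1 = 1 + 1 = 2
  N_2 = 1 + 2 = 3
  N_3 = 1 + 3 = 4
  Explicitly: e, s(e), s(s(e)), s(s(s(e))).
So there are 4 ground terms available for substitution.
Each of u, w ranges independently over the available ground terms, and distinct assignments produce distinct instances.
Number of ground instances = 4^2 = 16.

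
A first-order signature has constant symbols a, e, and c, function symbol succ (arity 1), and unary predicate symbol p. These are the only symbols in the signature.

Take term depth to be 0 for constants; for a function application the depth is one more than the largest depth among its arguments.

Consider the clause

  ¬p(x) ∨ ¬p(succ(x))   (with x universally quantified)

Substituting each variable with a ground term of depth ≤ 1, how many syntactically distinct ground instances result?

Ground terms of depth ≤ 1:
  If N_k denotes the number of depth-≤k ground terms, the 3 constants give N_0 = 3, and each function symbol of arity r contributes N_{k-1}^r new terms at level k: N_k = 3 + N_{k-1}.
  N_0 = 3
  N_1 = 3 + 3 = 6
  Explicitly: a, e, c, succ(a), succ(e), succ(c).
So there are 6 ground terms available for substitution.
The clause has 1 distinct variable (x), which appears in the body. In the free term algebra distinct substitutions yield syntactically distinct ground instances.
Number of ground instances = 6.

6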